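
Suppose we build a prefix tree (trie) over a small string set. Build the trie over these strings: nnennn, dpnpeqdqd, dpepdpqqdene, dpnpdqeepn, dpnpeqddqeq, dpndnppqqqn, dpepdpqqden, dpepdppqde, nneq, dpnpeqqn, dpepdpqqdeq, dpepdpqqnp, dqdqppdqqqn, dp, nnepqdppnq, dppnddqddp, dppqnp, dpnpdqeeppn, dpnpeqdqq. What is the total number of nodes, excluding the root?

Trace insertions, counting only characters that open a new branch:
  "nnennn" → 6 new (n, n, e, n, n, n)
  "dpnpeqdqd" → 9 new (d, p, n, p, e, q, d, q, d)
  "dpepdpqqdene" → prefix "dp" already present; 10 new (e, p, d, p, q, q, d, e, n, e)
  "dpnpdqeepn" → prefix "dpnp" already present; 6 new (d, q, e, e, p, n)
  "dpnpeqddqeq" → prefix "dpnpeqd" already present; 4 new (d, q, e, q)
  "dpndnppqqqn" → prefix "dpn" already present; 8 new (d, n, p, p, q, q, q, n)
  "dpepdpqqden" → prefix "dpepdpqqden" already present; 0 new (none)
  "dpepdppqde" → prefix "dpepdp" already present; 4 new (p, q, d, e)
  "nneq" → prefix "nne" already present; 1 new (q)
  "dpnpeqqn" → prefix "dpnpeq" already present; 2 new (q, n)
  "dpepdpqqdeq" → prefix "dpepdpqqde" already present; 1 new (q)
  "dpepdpqqnp" → prefix "dpepdpqq" already present; 2 new (n, p)
  "dqdqppdqqqn" → prefix "d" already present; 10 new (q, d, q, p, p, d, q, q, q, n)
  "dp" → prefix "dp" already present; 0 new (none)
  "nnepqdppnq" → prefix "nne" already present; 7 new (p, q, d, p, p, n, q)
  "dppnddqddp" → prefix "dp" already present; 8 new (p, n, d, d, q, d, d, p)
  "dppqnp" → prefix "dpp" already present; 3 new (q, n, p)
  "dpnpdqeeppn" → prefix "dpnpdqeep" already present; 2 new (p, n)
  "dpnpeqdqq" → prefix "dpnpeqdq" already present; 1 new (q)
Total nodes = 6 + 9 + 10 + 6 + 4 + 8 + 0 + 4 + 1 + 2 + 1 + 2 + 10 + 0 + 7 + 8 + 3 + 2 + 1 = 84

84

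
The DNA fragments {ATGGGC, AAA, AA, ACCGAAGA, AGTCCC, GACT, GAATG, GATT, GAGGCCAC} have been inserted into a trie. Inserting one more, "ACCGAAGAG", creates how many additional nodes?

1

"ACCGAAGA" is already a path in the trie; the remaining "G" must be added.
So 9 − 8 = 1 new nodes.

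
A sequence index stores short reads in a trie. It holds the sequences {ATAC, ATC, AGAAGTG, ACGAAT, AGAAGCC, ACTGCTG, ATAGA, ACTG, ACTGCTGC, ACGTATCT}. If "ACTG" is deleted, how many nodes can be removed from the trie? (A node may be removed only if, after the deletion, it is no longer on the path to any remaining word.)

0

Walk "ACTG" from the leaf back toward the root, removing each node that no remaining word uses.
Every node on "ACTG" is still needed (e.g. by "ACTGCTG"), so nothing is freed.
Nodes removed: 0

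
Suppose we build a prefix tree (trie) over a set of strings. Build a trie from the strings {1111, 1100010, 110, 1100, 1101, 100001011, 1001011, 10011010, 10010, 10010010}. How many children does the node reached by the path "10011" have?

1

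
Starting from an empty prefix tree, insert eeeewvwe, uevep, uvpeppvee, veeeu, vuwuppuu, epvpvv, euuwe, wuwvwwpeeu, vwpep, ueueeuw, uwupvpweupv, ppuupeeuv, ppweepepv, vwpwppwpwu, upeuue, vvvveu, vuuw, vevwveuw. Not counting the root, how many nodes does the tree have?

112

Trace insertions, counting only characters that open a new branch:
  "eeeewvwe" → 8 new (e, e, e, e, w, v, w, e)
  "uevep" → 5 new (u, e, v, e, p)
  "uvpeppvee" → prefix "u" already present; 8 new (v, p, e, p, p, v, e, e)
  "veeeu" → 5 new (v, e, e, e, u)
  "vuwuppuu" → prefix "v" already present; 7 new (u, w, u, p, p, u, u)
  "epvpvv" → prefix "e" already present; 5 new (p, v, p, v, v)
  "euuwe" → prefix "e" already present; 4 new (u, u, w, e)
  "wuwvwwpeeu" → 10 new (w, u, w, v, w, w, p, e, e, u)
  "vwpep" → prefix "v" already present; 4 new (w, p, e, p)
  "ueueeuw" → prefix "ue" already present; 5 new (u, e, e, u, w)
  "uwupvpweupv" → prefix "u" already present; 10 new (w, u, p, v, p, w, e, u, p, v)
  "ppuupeeuv" → 9 new (p, p, u, u, p, e, e, u, v)
  "ppweepepv" → prefix "pp" already present; 7 new (w, e, e, p, e, p, v)
  "vwpwppwpwu" → prefix "vwp" already present; 7 new (w, p, p, w, p, w, u)
  "upeuue" → prefix "u" already present; 5 new (p, e, u, u, e)
  "vvvveu" → prefix "v" already present; 5 new (v, v, v, e, u)
  "vuuw" → prefix "vu" already present; 2 new (u, w)
  "vevwveuw" → prefix "ve" already present; 6 new (v, w, v, e, u, w)
Total nodes = 8 + 5 + 8 + 5 + 7 + 5 + 4 + 10 + 4 + 5 + 10 + 9 + 7 + 7 + 5 + 5 + 2 + 6 = 112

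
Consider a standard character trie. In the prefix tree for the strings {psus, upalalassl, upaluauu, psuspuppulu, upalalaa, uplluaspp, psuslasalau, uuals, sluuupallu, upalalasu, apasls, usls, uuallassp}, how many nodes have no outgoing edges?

Leaves are exactly the stored words that no other stored word extends.
Those words: "apasls", "psuslasalau", "psuspuppulu", "sluuupallu", "upalalaa", "upalalassl", "upalalasu", "upaluauu", "uplluaspp", "usls", "uuallassp", "uuals"
Leaf count: 12

12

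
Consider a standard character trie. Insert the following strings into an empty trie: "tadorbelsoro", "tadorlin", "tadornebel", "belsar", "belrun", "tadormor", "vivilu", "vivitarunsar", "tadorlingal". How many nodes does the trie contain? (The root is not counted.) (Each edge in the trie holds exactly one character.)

49

For each word, the new-node count is its length minus the longest prefix already in the trie:
  "tadorbelsoro" → 12 new (t, a, d, o, r, b, e, l, s, o, r, o)
  "tadorlin" → prefix "tador" already present; 3 new (l, i, n)
  "tadornebel" → prefix "tador" already present; 5 new (n, e, b, e, l)
  "belsar" → 6 new (b, e, l, s, a, r)
  "belrun" → prefix "bel" already present; 3 new (r, u, n)
  "tadormor" → prefix "tador" already present; 3 new (m, o, r)
  "vivilu" → 6 new (v, i, v, i, l, u)
  "vivitarunsar" → prefix "vivi" already present; 8 new (t, a, r, u, n, s, a, r)
  "tadorlingal" → prefix "tadorlin" already present; 3 new (g, a, l)
Total nodes = 12 + 3 + 5 + 6 + 3 + 3 + 6 + 8 + 3 = 49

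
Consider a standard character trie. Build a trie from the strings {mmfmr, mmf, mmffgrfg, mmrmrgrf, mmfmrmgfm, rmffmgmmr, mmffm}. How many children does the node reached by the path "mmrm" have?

1

The children of the "mmrm" node are the distinct next characters among strings starting with "mmrm".
Distinct next characters after "mmrm": r.
That node has 1 child edge.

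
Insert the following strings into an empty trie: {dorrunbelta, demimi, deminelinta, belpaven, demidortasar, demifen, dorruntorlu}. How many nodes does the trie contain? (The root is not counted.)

47

Insert word by word; a character creates a node only if that edge doesn't already exist:
  "dorrunbelta" → 11 new (d, o, r, r, u, n, b, e, l, t, a)
  "demimi" → prefix "d" already present; 5 new (e, m, i, m, i)
  "deminelinta" → prefix "demi" already present; 7 new (n, e, l, i, n, t, a)
  "belpaven" → 8 new (b, e, l, p, a, v, e, n)
  "demidortasar" → prefix "demi" already present; 8 new (d, o, r, t, a, s, a, r)
  "demifen" → prefix "demi" already present; 3 new (f, e, n)
  "dorruntorlu" → prefix "dorrun" already present; 5 new (t, o, r, l, u)
Total nodes = 11 + 5 + 7 + 8 + 8 + 3 + 5 = 47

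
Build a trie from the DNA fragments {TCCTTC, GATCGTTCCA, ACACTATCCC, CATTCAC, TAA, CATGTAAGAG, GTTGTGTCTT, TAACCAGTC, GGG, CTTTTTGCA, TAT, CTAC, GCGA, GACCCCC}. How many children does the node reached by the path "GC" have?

1

Follow the path "GC" to its node, then look at its outgoing edges.
Characters that immediately follow "GC" among the stored strings: {G}.
That node has 1 child edge.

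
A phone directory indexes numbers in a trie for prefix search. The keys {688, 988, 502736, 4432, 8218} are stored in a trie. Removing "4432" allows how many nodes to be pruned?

4

A node on "4432"'s path can go only if nothing else ends at it or branches off below it.
No other word shares any prefix with "4432", so all 4 of its nodes go.
Nodes removed: 4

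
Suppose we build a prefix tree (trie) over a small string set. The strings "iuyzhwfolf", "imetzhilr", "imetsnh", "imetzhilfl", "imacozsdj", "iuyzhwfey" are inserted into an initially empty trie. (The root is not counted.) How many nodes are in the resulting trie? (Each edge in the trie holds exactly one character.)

Trie structure (* marks end of a word):
(root)
└─ i
   ├─ m
   │  ├─ a
   │  │  └─ c
   │  │     └─ o
   │  │        └─ z
   │  │           └─ s
   │  │              └─ d
   │  │                 └─ j *
   │  └─ e
   │     └─ t
   │        ├─ s
   │        │  └─ n
   │        │     └─ h *
   │        └─ z
   │           └─ h
   │              └─ i
   │                 └─ l
   │                    ├─ f
   │                    │  └─ l *
   │                    └─ r *
   └─ u
      └─ y
         └─ z
            └─ h
               └─ w
                  └─ f
                     ├─ e
                     │  └─ y *
                     └─ o
                        └─ l
                           └─ f *
Counting every labelled node above: 32.

32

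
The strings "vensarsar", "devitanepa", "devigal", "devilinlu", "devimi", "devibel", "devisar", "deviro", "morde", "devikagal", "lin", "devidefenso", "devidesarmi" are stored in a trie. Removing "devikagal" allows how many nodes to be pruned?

5

A node on "devikagal"'s path can go only if nothing else ends at it or branches off below it.
The suffix "kagal" (5 nodes) is used only by "devikagal"; the node for "devi" still has the child "t", so pruning stops there.
Nodes removed: 5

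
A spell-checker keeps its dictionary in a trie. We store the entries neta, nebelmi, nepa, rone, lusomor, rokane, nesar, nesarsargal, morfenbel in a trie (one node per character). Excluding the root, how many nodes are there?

44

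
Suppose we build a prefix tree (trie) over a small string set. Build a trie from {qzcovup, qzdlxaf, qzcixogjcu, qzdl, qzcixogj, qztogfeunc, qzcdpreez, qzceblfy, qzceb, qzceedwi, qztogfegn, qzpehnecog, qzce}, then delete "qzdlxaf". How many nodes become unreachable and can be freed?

A node on "qzdlxaf"'s path can go only if nothing else ends at it or branches off below it.
The suffix "xaf" (3 nodes) is used only by "qzdlxaf"; "qzdl" is itself a stored word, so pruning stops there.
Nodes removed: 3

3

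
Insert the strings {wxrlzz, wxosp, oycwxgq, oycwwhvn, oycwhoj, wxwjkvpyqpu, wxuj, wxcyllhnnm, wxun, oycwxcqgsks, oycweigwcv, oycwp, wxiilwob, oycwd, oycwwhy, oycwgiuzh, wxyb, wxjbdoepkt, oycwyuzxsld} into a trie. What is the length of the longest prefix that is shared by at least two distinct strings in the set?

6

The deepest shared node is where two words last agree before diverging.
e.g. "oycwwhvn" and "oycwwhy" share the prefix "oycwwh" of length 6; no pair shares a longer one.
Longest shared-prefix length: 6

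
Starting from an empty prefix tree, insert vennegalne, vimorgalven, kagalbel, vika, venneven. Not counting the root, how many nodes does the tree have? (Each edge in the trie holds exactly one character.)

Insert word by word; a character creates a node only if that edge doesn't already exist:
  "vennegalne" → 10 new (v, e, n, n, e, g, a, l, n, e)
  "vimorgalven" → prefix "v" already present; 10 new (i, m, o, r, g, a, l, v, e, n)
  "kagalbel" → 8 new (k, a, g, a, l, b, e, l)
  "vika" → prefix "vi" already present; 2 new (k, a)
  "venneven" → prefix "venne" already present; 3 new (v, e, n)
Total nodes = 10 + 10 + 8 + 2 + 3 = 33

33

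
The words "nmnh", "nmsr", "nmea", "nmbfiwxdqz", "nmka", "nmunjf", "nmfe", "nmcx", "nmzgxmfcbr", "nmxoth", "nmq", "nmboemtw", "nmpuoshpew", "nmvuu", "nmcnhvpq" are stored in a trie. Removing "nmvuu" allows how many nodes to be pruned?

3

After clearing the end-marker at "nmvuu", prune upward until reaching a node still needed by another word.
The suffix "vuu" (3 nodes) is used only by "nmvuu"; the node for "nm" still has the child "n", so pruning stops there.
Nodes removed: 3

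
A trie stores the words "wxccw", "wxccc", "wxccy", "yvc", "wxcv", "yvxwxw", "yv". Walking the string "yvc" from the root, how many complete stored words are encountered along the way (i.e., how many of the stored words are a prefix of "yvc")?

Check each prefix of "yvc" against the stored set — each match is an end-marker on the path.
Prefixes of the query that are stored words: "yv", "yvc"
Count: 2

2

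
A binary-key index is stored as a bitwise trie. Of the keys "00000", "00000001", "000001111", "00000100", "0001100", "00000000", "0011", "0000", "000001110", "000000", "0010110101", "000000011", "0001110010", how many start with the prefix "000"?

11

Filter for entries beginning with "000":
Matches: "0000", "00000", "000000", "00000000", "00000001", "000000011", "00000100", "000001110", "000001111", "0001100", "0001110010"
Count: 11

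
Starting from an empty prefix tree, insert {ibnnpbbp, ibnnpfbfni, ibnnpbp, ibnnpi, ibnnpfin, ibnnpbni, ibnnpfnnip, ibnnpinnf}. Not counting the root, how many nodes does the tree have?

26

Insert word by word; a character creates a node only if that edge doesn't already exist:
  "ibnnpbbp" → 8 new (i, b, n, n, p, b, b, p)
  "ibnnpfbfni" → prefix "ibnnp" already present; 5 new (f, b, f, n, i)
  "ibnnpbp" → prefix "ibnnpb" already present; 1 new (p)
  "ibnnpi" → prefix "ibnnp" already present; 1 new (i)
  "ibnnpfin" → prefix "ibnnpf" already present; 2 new (i, n)
  "ibnnpbni" → prefix "ibnnpb" already present; 2 new (n, i)
  "ibnnpfnnip" → prefix "ibnnpf" already present; 4 new (n, n, i, p)
  "ibnnpinnf" → prefix "ibnnpi" already present; 3 new (n, n, f)
Total nodes = 8 + 5 + 1 + 1 + 2 + 2 + 4 + 3 = 26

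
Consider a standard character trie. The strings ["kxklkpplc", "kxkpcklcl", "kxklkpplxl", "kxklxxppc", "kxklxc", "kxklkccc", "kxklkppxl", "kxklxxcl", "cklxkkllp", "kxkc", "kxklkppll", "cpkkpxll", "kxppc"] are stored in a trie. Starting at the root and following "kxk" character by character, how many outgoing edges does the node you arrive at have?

3

Walk "kxk" from the root, arriving at one node.
Characters that immediately follow "kxk" among the stored strings: {c, l, p}.
That node has 3 child edges.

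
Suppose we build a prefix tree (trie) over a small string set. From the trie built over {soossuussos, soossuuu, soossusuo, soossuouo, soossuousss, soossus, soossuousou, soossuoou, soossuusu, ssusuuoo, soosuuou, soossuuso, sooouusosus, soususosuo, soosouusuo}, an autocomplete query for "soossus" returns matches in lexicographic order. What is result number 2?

Words with prefix "soossus", in lexicographic order: "soossus", "soossusuo"
The 2nd is soossusuo.

soossusuo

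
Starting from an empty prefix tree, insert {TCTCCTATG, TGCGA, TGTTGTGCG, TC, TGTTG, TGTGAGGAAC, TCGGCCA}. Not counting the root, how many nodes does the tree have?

Insert word by word; a character creates a node only if that edge doesn't already exist:
  "TCTCCTATG" → 9 new (T, C, T, C, C, T, A, T, G)
  "TGCGA" → prefix "T" already present; 4 new (G, C, G, A)
  "TGTTGTGCG" → prefix "TG" already present; 7 new (T, T, G, T, G, C, G)
  "TC" → prefix "TC" already present; 0 new (none)
  "TGTTG" → prefix "TGTTG" already present; 0 new (none)
  "TGTGAGGAAC" → prefix "TGT" already present; 7 new (G, A, G, G, A, A, C)
  "TCGGCCA" → prefix "TC" already present; 5 new (G, G, C, C, A)
Total nodes = 9 + 4 + 7 + 0 + 0 + 7 + 5 = 32

32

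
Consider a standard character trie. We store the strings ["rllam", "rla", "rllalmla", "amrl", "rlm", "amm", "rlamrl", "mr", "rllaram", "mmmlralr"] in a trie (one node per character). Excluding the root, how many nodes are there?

Trie structure (* marks end of a word):
(root)
├─ a
│  └─ m
│     ├─ m *
│     └─ r
│        └─ l *
├─ m
│  ├─ m
│  │  └─ m
│  │     └─ l
│  │        └─ r
│  │           └─ a
│  │              └─ l
│  │                 └─ r *
│  └─ r *
└─ r
   └─ l
      ├─ a *
      │  └─ m
      │     └─ r
      │        └─ l *
      ├─ l
      │  └─ a
      │     ├─ l
      │     │  └─ m
      │     │     └─ l
      │     │        └─ a *
      │     ├─ m *
      │     └─ r
      │        └─ a
      │           └─ m *
      └─ m *
Counting every labelled node above: 31.

31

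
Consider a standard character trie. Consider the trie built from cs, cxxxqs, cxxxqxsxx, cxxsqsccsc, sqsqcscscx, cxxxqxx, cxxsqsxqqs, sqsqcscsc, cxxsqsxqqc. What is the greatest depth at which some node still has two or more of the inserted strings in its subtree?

9

Equivalently: take the maximum, over all pairs, of their longest common prefix length.
e.g. "cxxsqsxqqc" and "cxxsqsxqqs" share the prefix "cxxsqsxqq" of length 9; no pair shares a longer one.
Longest shared-prefix length: 9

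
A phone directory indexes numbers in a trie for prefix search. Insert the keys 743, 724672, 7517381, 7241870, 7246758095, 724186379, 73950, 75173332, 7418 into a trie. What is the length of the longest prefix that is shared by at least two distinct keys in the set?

5

Equivalently: take the maximum, over all pairs, of their longest common prefix length.
"724186379" and "7241870" agree on "72418" (5 characters) before diverging; nothing deeper is shared.
Longest shared-prefix length: 5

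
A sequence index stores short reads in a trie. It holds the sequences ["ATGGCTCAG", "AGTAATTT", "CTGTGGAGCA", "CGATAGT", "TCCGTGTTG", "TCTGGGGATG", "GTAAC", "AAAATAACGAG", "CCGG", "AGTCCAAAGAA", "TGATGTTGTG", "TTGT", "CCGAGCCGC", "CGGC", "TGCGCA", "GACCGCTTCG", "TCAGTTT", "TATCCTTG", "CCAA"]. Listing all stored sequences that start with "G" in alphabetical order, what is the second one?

GTAAC

Filter for "G…" and sort: "GACCGCTTCG", "GTAAC"
Position 2: GTAAC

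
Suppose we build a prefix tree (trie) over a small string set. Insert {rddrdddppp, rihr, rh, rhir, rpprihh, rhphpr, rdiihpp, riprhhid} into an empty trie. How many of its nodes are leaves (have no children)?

7

Leaves are exactly the stored words that no other stored word extends.
Those words: "rddrdddppp", "rdiihpp", "rhir", "rhphpr", "rihr", "riprhhid", "rpprihh"
Leaf count: 7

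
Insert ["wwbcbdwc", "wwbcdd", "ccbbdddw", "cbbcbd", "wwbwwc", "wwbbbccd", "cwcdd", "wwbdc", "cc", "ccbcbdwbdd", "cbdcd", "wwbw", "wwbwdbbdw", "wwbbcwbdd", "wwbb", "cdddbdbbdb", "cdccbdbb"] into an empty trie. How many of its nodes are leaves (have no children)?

A leaf is a node with no children — equivalently, the end of a word that is not a proper prefix of any other stored word.
Those words: "cbbcbd", "cbdcd", "ccbbdddw", "ccbcbdwbdd", "cdccbdbb", "cdddbdbbdb", "cwcdd", "wwbbbccd", "wwbbcwbdd", "wwbcbdwc", "wwbcdd", "wwbdc", "wwbwdbbdw", "wwbwwc"
Leaf count: 14

14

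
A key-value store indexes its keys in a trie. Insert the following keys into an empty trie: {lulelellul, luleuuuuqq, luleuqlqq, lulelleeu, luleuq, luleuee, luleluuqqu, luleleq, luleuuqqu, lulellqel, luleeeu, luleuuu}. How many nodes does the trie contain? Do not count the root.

41

Count nodes per top-level branch (shared prefixes stored once):
  'l'-branch (luleeeu, lulelellul, luleleq, lulelleeu, lulellqel, luleluuqqu, luleuee, luleuq, luleuqlqq, luleuuqqu, luleuuu, luleuuuuqq): 41 nodes
Sum: 41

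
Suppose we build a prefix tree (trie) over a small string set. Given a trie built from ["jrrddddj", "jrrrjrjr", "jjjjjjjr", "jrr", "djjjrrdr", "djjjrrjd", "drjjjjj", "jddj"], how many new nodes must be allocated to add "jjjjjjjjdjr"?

4

Walking "jjjjjjjjdjr" from the root, the first 7 characters ("jjjjjjj") follow existing edges; "j" is the first miss.
New nodes needed: |"jjjjjjjjdjr"| − 7 = 11 − 7 = 4.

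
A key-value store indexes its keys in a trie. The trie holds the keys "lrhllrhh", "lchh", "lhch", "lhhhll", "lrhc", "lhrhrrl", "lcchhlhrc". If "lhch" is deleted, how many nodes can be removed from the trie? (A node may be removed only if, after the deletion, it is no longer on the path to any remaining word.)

After clearing the end-marker at "lhch", prune upward until reaching a node still needed by another word.
The suffix "ch" (2 nodes) is used only by "lhch"; the node for "lh" still has the child "h", so pruning stops there.
Nodes removed: 2

2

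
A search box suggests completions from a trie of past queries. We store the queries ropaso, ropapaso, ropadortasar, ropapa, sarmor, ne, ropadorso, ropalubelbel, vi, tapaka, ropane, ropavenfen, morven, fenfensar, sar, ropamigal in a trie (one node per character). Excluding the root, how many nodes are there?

72

Trace insertions, counting only characters that open a new branch:
  "ropaso" → 6 new (r, o, p, a, s, o)
  "ropapaso" → prefix "ropa" already present; 4 new (p, a, s, o)
  "ropadortasar" → prefix "ropa" already present; 8 new (d, o, r, t, a, s, a, r)
  "ropapa" → prefix "ropapa" already present; 0 new (none)
  "sarmor" → 6 new (s, a, r, m, o, r)
  "ne" → 2 new (n, e)
  "ropadorso" → prefix "ropador" already present; 2 new (s, o)
  "ropalubelbel" → prefix "ropa" already present; 8 new (l, u, b, e, l, b, e, l)
  "vi" → 2 new (v, i)
  "tapaka" → 6 new (t, a, p, a, k, a)
  "ropane" → prefix "ropa" already present; 2 new (n, e)
  "ropavenfen" → prefix "ropa" already present; 6 new (v, e, n, f, e, n)
  "morven" → 6 new (m, o, r, v, e, n)
  "fenfensar" → 9 new (f, e, n, f, e, n, s, a, r)
  "sar" → prefix "sar" already present; 0 new (none)
  "ropamigal" → prefix "ropa" already present; 5 new (m, i, g, a, l)
Total nodes = 6 + 4 + 8 + 0 + 6 + 2 + 2 + 8 + 2 + 6 + 2 + 6 + 6 + 9 + 0 + 5 = 72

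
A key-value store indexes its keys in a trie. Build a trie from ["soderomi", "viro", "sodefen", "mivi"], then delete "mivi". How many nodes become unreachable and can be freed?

4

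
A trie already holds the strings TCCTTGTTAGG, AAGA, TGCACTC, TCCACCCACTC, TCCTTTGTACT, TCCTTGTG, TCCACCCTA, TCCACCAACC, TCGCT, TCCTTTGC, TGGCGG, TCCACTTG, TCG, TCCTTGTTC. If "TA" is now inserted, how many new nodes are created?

1

Walking "TA" from the root, the first 1 characters ("T") follow existing edges; "A" is the first miss.
So 2 − 1 = 1 new nodes.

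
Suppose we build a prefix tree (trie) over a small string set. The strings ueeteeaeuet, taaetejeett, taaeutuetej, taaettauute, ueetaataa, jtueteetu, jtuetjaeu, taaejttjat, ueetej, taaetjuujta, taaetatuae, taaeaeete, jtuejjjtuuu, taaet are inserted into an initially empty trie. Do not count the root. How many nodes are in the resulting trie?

Count nodes per top-level branch (shared prefixes stored once):
  'j'-branch (jtuejjjtuuu, jtueteetu, jtuetjaeu): 20 nodes
  't'-branch (taaeaeete, taaejttjat, taaet, taaetatuae, taaetejeett, taaetjuujta, taaettauute, taaeutuetej): 46 nodes
  'u'-branch (ueetaataa, ueeteeaeuet, ueetej): 17 nodes
Sum: 83

83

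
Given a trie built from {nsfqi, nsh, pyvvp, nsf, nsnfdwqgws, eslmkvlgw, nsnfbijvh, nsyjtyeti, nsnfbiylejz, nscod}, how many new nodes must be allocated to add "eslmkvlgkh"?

The longest prefix of "eslmkvlgkh" already in the trie is "eslmkvlg" (length 8).
Each of the 2 remaining characters creates one node.

2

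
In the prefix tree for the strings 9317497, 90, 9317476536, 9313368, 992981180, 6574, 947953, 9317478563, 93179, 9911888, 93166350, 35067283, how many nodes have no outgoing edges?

12

Leaves are exactly the stored words that no other stored word extends.
Those words: "35067283", "6574", "90", "9313368", "93166350", "9317476536", "9317478563", "9317497", "93179", "947953", "9911888", "992981180"
Leaf count: 12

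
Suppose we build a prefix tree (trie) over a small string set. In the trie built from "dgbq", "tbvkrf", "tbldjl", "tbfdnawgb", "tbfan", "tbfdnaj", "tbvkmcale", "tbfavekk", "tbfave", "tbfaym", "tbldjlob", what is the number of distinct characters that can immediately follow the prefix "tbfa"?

3

Follow the path "tbfa" to its node, then look at its outgoing edges.
Characters that immediately follow "tbfa" among the stored strings: {n, v, y}.
That node has 3 child edges.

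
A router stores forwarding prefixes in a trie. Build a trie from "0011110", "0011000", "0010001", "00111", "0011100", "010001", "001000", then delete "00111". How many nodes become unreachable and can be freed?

0

After clearing the end-marker at "00111", prune upward until reaching a node still needed by another word.
Every node on "00111" is still needed (e.g. by "0011110"), so nothing is freed.
Nodes removed: 0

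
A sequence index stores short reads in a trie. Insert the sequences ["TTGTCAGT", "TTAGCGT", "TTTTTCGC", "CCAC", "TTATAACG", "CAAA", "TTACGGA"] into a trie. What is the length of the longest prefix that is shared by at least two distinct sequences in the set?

Look for the deepest trie node that still has at least two words in its subtree.
e.g. "TTACGGA" and "TTAGCGT" share the prefix "TTA" of length 3; no pair shares a longer one.
Longest shared-prefix length: 3

3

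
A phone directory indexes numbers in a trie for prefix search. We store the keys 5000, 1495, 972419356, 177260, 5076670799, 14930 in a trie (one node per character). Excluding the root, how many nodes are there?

Count nodes per top-level branch (shared prefixes stored once):
  '1'-branch (14930, 1495, 177260): 11 nodes
  '5'-branch (5000, 5076670799): 12 nodes
  '9'-branch (972419356): 9 nodes
Sum: 32

32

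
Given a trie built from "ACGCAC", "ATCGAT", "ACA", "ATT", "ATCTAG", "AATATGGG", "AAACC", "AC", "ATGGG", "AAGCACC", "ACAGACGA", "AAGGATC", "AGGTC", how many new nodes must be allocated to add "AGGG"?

1

"AGG" is already a path in the trie; the remaining "G" must be added.
Each of the 1 remaining characters creates one node.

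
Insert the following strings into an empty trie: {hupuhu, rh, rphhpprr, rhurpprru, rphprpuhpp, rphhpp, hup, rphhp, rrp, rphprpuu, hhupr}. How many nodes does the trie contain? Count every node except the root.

Trace insertions, counting only characters that open a new branch:
  "hupuhu" → 6 new (h, u, p, u, h, u)
  "rh" → 2 new (r, h)
  "rphhpprr" → prefix "r" already present; 7 new (p, h, h, p, p, r, r)
  "rhurpprru" → prefix "rh" already present; 7 new (u, r, p, p, r, r, u)
  "rphprpuhpp" → prefix "rph" already present; 7 new (p, r, p, u, h, p, p)
  "rphhpp" → prefix "rphhpp" already present; 0 new (none)
  "hup" → prefix "hup" already present; 0 new (none)
  "rphhp" → prefix "rphhp" already present; 0 new (none)
  "rrp" → prefix "r" already present; 2 new (r, p)
  "rphprpuu" → prefix "rphprpu" already present; 1 new (u)
  "hhupr" → prefix "h" already present; 4 new (h, u, p, r)
Total nodes = 6 + 2 + 7 + 7 + 7 + 0 + 0 + 0 + 2 + 1 + 4 = 36

36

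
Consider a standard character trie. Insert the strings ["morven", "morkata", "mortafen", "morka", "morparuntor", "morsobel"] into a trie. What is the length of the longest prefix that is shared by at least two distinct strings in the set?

5

Equivalently: take the maximum, over all pairs, of their longest common prefix length.
"morka" and "morkata" agree on "morka" (5 characters) before diverging; nothing deeper is shared.
Longest shared-prefix length: 5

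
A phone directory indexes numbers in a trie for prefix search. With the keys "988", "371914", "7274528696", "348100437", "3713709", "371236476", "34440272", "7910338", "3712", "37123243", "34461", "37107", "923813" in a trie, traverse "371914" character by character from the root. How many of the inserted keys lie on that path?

Walk "371914" from the root; an end-of-word marker is hit whenever a stored word is a prefix of "371914".
Prefixes of the query that are stored words: "371914"
Count: 1

1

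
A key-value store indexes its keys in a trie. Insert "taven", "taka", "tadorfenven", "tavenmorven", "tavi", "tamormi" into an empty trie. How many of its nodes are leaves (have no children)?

5

A leaf is a node with no children — equivalently, the end of a word that is not a proper prefix of any other stored word.
Those words: "tadorfenven", "taka", "tamormi", "tavenmorven", "tavi"
Leaf count: 5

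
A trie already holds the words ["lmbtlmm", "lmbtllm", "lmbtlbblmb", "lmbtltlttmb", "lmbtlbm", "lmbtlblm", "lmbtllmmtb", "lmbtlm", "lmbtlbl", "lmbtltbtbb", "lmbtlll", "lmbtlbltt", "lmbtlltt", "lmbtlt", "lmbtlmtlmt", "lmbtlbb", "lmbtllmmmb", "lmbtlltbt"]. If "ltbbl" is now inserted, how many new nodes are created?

4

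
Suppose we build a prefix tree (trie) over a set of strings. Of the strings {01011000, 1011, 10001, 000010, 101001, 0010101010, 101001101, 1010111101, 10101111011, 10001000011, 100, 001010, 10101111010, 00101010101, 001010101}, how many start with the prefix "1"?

Traverse to the node for "1", then collect every word in that subtree.
Words under "1": 100, 10001, 10001000011, 101001, 101001101, 1010111101, 10101111010, 10101111011, 1011
Count: 9

9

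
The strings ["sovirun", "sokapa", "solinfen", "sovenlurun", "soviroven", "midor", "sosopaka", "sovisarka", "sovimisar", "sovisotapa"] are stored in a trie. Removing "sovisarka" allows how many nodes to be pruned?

4

Walk "sovisarka" from the leaf back toward the root, removing each node that no remaining word uses.
The suffix "arka" (4 nodes) is used only by "sovisarka"; the node for "sovis" still has the child "o", so pruning stops there.
Nodes removed: 4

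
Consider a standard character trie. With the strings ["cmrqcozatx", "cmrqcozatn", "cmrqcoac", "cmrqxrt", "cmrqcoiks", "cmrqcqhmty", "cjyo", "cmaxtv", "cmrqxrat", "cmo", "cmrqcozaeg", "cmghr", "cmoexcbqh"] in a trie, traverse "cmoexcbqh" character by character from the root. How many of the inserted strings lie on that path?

Traverse "cmoexcbqh" character by character; count nodes along the way that are marked as word ends.
Prefixes of the query that are stored words: "cmo", "cmoexcbqh"
Count: 2

2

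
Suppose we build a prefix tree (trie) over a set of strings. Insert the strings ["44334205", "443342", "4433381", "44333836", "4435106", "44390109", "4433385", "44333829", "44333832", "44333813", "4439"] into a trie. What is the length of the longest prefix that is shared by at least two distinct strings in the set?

7

The deepest shared node is where two words last agree before diverging.
e.g. "4433381" and "44333813" share the prefix "4433381" of length 7; no pair shares a longer one.
Longest shared-prefix length: 7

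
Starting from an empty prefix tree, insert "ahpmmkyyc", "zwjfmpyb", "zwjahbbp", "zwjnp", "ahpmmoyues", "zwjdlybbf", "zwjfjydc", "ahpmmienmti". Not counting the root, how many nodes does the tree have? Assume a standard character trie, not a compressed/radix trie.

45

Trace insertions, counting only characters that open a new branch:
  "ahpmmkyyc" → 9 new (a, h, p, m, m, k, y, y, c)
  "zwjfmpyb" → 8 new (z, w, j, f, m, p, y, b)
  "zwjahbbp" → prefix "zwj" already present; 5 new (a, h, b, b, p)
  "zwjnp" → prefix "zwj" already present; 2 new (n, p)
  "ahpmmoyues" → prefix "ahpmm" already present; 5 new (o, y, u, e, s)
  "zwjdlybbf" → prefix "zwj" already present; 6 new (d, l, y, b, b, f)
  "zwjfjydc" → prefix "zwjf" already present; 4 new (j, y, d, c)
  "ahpmmienmti" → prefix "ahpmm" already present; 6 new (i, e, n, m, t, i)
Total nodes = 9 + 8 + 5 + 2 + 5 + 6 + 4 + 6 = 45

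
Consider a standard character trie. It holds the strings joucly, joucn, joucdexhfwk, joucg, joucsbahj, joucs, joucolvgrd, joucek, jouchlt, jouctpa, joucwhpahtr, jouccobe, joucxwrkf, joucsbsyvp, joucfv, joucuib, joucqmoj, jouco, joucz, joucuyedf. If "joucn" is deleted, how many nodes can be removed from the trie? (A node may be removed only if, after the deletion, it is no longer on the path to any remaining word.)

1

A node on "joucn"'s path can go only if nothing else ends at it or branches off below it.
The suffix "n" (1 node) is used only by "joucn"; the node for "jouc" still has the child "l", so pruning stops there.
Nodes removed: 1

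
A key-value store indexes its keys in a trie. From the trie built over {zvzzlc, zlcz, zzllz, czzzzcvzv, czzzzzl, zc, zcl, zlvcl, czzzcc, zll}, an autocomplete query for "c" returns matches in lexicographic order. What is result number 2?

DFS of the "c" subtree visits, in order: "czzzcc", "czzzzcvzv", "czzzzzl"
Position 2: czzzzcvzv

czzzzcvzv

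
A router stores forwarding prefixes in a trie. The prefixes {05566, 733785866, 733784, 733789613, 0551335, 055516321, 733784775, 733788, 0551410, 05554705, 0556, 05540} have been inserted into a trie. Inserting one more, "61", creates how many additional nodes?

No existing word starts with "6", so every character of "61" needs a new node.
2 − 0 = 2 new nodes.

2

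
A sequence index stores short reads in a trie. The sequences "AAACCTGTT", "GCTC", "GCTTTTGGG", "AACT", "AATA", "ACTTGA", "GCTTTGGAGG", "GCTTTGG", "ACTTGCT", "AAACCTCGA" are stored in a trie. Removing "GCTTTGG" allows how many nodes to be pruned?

A node on "GCTTTGG"'s path can go only if nothing else ends at it or branches off below it.
Every node on "GCTTTGG" is still needed (e.g. by "GCTTTGGAGG"), so nothing is freed.
Nodes removed: 0

0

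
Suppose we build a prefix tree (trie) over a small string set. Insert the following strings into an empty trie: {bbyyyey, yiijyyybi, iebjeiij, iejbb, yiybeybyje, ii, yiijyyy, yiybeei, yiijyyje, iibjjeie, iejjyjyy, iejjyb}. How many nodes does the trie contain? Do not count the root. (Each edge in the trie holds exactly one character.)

52

For each word, the new-node count is its length minus the longest prefix already in the trie:
  "bbyyyey" → 7 new (b, b, y, y, y, e, y)
  "yiijyyybi" → 9 new (y, i, i, j, y, y, y, b, i)
  "iebjeiij" → 8 new (i, e, b, j, e, i, i, j)
  "iejbb" → prefix "ie" already present; 3 new (j, b, b)
  "yiybeybyje" → prefix "yi" already present; 8 new (y, b, e, y, b, y, j, e)
  "ii" → prefix "i" already present; 1 new (i)
  "yiijyyy" → prefix "yiijyyy" already present; 0 new (none)
  "yiybeei" → prefix "yiybe" already present; 2 new (e, i)
  "yiijyyje" → prefix "yiijyy" already present; 2 new (j, e)
  "iibjjeie" → prefix "ii" already present; 6 new (b, j, j, e, i, e)
  "iejjyjyy" → prefix "iej" already present; 5 new (j, y, j, y, y)
  "iejjyb" → prefix "iejjy" already present; 1 new (b)
Total nodes = 7 + 9 + 8 + 3 + 8 + 1 + 0 + 2 + 2 + 6 + 5 + 1 = 52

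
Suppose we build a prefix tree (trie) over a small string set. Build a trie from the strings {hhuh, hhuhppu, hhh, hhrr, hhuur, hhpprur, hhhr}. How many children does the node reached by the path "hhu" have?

2

The children of the "hhu" node are the distinct next characters among strings starting with "hhu".
Characters that immediately follow "hhu" among the stored strings: {h, u}.
That node has 2 child edges.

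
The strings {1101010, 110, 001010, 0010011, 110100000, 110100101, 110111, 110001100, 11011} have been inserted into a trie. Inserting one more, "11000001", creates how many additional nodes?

3

"11000" is already a path in the trie; the remaining "001" must be added.
Each of the 3 remaining characters creates one node.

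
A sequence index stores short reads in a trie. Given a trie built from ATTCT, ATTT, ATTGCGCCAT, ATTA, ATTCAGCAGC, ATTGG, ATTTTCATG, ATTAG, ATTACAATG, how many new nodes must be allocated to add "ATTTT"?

Every character of "ATTTT" already lies on an existing path (it is a prefix of some stored word).
No new nodes are needed: 0.

0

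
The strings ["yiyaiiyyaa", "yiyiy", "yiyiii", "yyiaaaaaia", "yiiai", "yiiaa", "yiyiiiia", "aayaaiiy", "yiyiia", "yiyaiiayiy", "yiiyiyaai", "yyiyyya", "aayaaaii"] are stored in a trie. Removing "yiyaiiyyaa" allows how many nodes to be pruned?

Walk "yiyaiiyyaa" from the leaf back toward the root, removing each node that no remaining word uses.
The suffix "yyaa" (4 nodes) is used only by "yiyaiiyyaa"; the node for "yiyaii" still has the child "a", so pruning stops there.
Nodes removed: 4

4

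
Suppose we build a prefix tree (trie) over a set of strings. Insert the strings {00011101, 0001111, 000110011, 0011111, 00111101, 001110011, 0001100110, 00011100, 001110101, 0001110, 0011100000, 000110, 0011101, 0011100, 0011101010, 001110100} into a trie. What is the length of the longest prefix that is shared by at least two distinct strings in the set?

9

The deepest shared node is where two words last agree before diverging.
"000110011" and "0001100110" agree on "000110011" (9 characters) before diverging; nothing deeper is shared.
Longest shared-prefix length: 9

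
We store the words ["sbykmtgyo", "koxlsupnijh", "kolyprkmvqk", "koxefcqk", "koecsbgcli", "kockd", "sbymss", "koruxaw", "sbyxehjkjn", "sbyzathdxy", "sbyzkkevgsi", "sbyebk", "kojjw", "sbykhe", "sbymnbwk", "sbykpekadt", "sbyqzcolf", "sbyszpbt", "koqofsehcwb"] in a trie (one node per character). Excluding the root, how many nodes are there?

112

Trace insertions, counting only characters that open a new branch:
  "sbykmtgyo" → 9 new (s, b, y, k, m, t, g, y, o)
  "koxlsupnijh" → 11 new (k, o, x, l, s, u, p, n, i, j, h)
  "kolyprkmvqk" → prefix "ko" already present; 9 new (l, y, p, r, k, m, v, q, k)
  "koxefcqk" → prefix "kox" already present; 5 new (e, f, c, q, k)
  "koecsbgcli" → prefix "ko" already present; 8 new (e, c, s, b, g, c, l, i)
  "kockd" → prefix "ko" already present; 3 new (c, k, d)
  "sbymss" → prefix "sby" already present; 3 new (m, s, s)
  "koruxaw" → prefix "ko" already present; 5 new (r, u, x, a, w)
  "sbyxehjkjn" → prefix "sby" already present; 7 new (x, e, h, j, k, j, n)
  "sbyzathdxy" → prefix "sby" already present; 7 new (z, a, t, h, d, x, y)
  "sbyzkkevgsi" → prefix "sbyz" already present; 7 new (k, k, e, v, g, s, i)
  "sbyebk" → prefix "sby" already present; 3 new (e, b, k)
  "kojjw" → prefix "ko" already present; 3 new (j, j, w)
  "sbykhe" → prefix "sbyk" already present; 2 new (h, e)
  "sbymnbwk" → prefix "sbym" already present; 4 new (n, b, w, k)
  "sbykpekadt" → prefix "sbyk" already present; 6 new (p, e, k, a, d, t)
  "sbyqzcolf" → prefix "sby" already present; 6 new (q, z, c, o, l, f)
  "sbyszpbt" → prefix "sby" already present; 5 new (s, z, p, b, t)
  "koqofsehcwb" → prefix "ko" already present; 9 new (q, o, f, s, e, h, c, w, b)
Total nodes = 9 + 11 + 9 + 5 + 8 + 3 + 3 + 5 + 7 + 7 + 7 + 3 + 3 + 2 + 4 + 6 + 6 + 5 + 9 = 112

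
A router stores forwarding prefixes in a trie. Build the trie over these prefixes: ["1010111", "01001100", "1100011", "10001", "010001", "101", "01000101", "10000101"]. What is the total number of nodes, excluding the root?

32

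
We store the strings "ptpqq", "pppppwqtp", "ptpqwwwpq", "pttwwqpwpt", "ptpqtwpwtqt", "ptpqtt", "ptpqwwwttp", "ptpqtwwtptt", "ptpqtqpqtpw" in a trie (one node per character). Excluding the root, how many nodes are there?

For each word, the new-node count is its length minus the longest prefix already in the trie:
  "ptpqq" → 5 new (p, t, p, q, q)
  "pppppwqtp" → prefix "p" already present; 8 new (p, p, p, p, w, q, t, p)
  "ptpqwwwpq" → prefix "ptpq" already present; 5 new (w, w, w, p, q)
  "pttwwqpwpt" → prefix "pt" already present; 8 new (t, w, w, q, p, w, p, t)
  "ptpqtwpwtqt" → prefix "ptpq" already present; 7 new (t, w, p, w, t, q, t)
  "ptpqtt" → prefix "ptpqt" already present; 1 new (t)
  "ptpqwwwttp" → prefix "ptpqwww" already present; 3 new (t, t, p)
  "ptpqtwwtptt" → prefix "ptpqtw" already present; 5 new (w, t, p, t, t)
  "ptpqtqpqtpw" → prefix "ptpqt" already present; 6 new (q, p, q, t, p, w)
Total nodes = 5 + 8 + 5 + 8 + 7 + 1 + 3 + 5 + 6 = 48

48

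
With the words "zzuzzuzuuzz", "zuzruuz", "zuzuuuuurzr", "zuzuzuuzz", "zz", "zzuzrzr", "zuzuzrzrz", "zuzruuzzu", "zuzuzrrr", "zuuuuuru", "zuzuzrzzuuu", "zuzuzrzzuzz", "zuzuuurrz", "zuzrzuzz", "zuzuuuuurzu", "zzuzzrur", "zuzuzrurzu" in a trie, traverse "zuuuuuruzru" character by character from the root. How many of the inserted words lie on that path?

1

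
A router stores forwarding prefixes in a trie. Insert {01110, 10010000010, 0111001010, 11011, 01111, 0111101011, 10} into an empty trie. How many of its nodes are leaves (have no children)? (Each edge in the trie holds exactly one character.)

A leaf is a node with no children — equivalently, the end of a word that is not a proper prefix of any other stored word.
Those words: "0111001010", "0111101011", "10010000010", "11011"
Leaf count: 4

4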